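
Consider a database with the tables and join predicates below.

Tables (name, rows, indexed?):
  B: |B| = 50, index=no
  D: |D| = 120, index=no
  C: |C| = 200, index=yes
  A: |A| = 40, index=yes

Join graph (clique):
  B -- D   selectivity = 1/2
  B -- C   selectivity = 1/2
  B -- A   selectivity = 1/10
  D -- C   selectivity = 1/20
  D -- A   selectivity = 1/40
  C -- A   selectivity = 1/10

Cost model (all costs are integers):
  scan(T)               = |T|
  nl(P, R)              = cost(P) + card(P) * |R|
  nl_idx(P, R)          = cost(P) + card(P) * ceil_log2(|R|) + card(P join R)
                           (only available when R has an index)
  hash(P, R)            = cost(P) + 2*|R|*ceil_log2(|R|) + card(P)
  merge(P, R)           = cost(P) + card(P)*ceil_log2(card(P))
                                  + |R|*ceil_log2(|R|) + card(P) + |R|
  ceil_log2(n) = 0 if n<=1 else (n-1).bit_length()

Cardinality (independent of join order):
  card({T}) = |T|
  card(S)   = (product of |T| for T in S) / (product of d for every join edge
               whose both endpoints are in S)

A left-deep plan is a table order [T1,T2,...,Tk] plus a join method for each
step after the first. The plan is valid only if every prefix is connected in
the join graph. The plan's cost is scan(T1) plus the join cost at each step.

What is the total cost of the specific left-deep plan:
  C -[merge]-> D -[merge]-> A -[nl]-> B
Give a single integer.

23640

step 1: scan C: cost=200, card=200
step 2: join D via merge
    card(P join D) = 200*120/(20) = 1200
    cost = 200 + 200*8 + 120*7 + 200 + 120 = 2960
step 3: join A via merge
    card(P join A) = 1200*40/(40*10) = 120
    cost = 2960 + 1200*11 + 40*6 + 1200 + 40 = 17640
step 4: join B via nl
    card(P join B) = 120*50/(2*2*10) = 150
    cost = 17640 + 120*50 = 23640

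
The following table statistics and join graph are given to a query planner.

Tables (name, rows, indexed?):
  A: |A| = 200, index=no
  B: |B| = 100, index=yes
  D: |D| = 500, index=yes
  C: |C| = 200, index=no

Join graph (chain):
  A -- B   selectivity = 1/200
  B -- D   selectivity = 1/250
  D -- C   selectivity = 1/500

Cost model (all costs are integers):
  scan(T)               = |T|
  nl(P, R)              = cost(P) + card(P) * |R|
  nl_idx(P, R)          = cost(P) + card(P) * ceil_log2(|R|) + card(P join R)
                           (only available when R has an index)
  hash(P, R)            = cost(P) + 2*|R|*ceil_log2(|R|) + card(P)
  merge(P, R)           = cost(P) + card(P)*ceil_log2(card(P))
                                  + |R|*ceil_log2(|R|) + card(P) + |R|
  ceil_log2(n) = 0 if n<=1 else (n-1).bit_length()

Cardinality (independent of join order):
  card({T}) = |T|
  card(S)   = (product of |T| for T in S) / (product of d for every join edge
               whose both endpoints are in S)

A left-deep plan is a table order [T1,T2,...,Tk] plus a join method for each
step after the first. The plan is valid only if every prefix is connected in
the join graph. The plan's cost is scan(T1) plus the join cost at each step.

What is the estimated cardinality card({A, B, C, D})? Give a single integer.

80

Tables in S: A(200), B(100), C(200), D(500)
Edges inside S: A-B(d=200), B-D(d=250), D-C(d=500)
numerator = 200 * 100 * 200 * 500 = 2000000000
denominator = 200 * 250 * 500 = 25000000
card(S) = 2000000000 / 25000000 = 80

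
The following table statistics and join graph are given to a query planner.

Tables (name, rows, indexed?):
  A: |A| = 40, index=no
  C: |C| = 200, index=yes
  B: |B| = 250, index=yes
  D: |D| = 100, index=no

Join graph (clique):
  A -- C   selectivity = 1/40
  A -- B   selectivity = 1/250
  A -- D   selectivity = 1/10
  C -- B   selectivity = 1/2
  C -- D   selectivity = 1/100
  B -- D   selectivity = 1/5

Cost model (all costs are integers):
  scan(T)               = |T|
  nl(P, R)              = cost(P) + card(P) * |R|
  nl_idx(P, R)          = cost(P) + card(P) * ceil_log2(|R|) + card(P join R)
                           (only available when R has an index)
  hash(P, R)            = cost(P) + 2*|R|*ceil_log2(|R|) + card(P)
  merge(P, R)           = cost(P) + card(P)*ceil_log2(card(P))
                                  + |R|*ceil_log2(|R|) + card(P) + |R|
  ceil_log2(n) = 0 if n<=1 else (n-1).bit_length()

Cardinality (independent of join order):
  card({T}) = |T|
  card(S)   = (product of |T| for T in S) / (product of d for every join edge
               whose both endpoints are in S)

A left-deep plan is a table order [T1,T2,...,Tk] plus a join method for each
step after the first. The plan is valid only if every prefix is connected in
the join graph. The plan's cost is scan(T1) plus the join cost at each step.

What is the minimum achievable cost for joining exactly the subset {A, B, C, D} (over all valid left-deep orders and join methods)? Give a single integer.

Selinger DP over subsets of {A,B,C,D}:
  {A}: scan cost=40, card=40
  {C}: scan cost=200, card=200
  {B}: scan cost=250, card=250
  {D}: scan cost=100, card=100
  {AC}: card=200; try (C,nl_idx)→560, (A,hash)→880, (C,merge)→2120, (A,merge)→2280, (C,hash)→3280, (C,nl)→8040 …(+1); best=560 via (C,nl_idx)
  {AB}: card=40; try (B,nl_idx)→400, (A,hash)→980, (B,merge)→2570, (A,merge)→2780, (B,hash)→4080, (B,nl)→10040 …(+1); best=400 via (B,nl_idx)
  {AD}: card=400; try (A,hash)→680, (D,merge)→1120, (A,merge)→1180, (D,hash)→1480, (D,nl)→4040, (A,nl)→4100; best=680 via (A,hash)
  {BC}: card=25000; try (C,hash)→3700, (B,merge)→4250, (C,merge)→4300, (B,hash)→4400, (B,nl_idx)→26800, (C,nl_idx)→27250 …(+2); best=3700 via (C,hash)
  {CD}: card=200; try (C,nl_idx)→1100, (D,hash)→1800, (C,merge)→2700, (D,merge)→2800, (C,hash)→3400, (C,nl)→20100 …(+1); best=1100 via (C,nl_idx)
  {BD}: card=5000; try (D,hash)→1900, (B,merge)→3150, (D,merge)→3300, (B,hash)→4200, (B,nl_idx)→5900, (B,nl)→25100 …(+1); best=1900 via (D,hash)
  {ABC}: card=100; try (C,nl_idx)→820, (B,nl_idx)→2260, (C,merge)→2480, (C,hash)→3640, (B,merge)→4610, (B,hash)→4760 …(+5); best=820 via (C,nl_idx)
  {ACD}: card=20; try (A,hash)→1780, (D,hash)→2160, (D,merge)→3160, (A,merge)→3180, (C,nl_idx)→3900, (C,hash)→4280 …(+4); best=1780 via (A,hash)
  {ABD}: card=80; try (D,merge)→1480, (D,hash)→1840, (B,nl_idx)→3960, (D,nl)→4400, (B,hash)→5080, (B,merge)→6930 …(+4); best=1480 via (D,merge)
  {BCD}: card=5000; try (B,merge)→5150, (B,hash)→5300, (B,nl_idx)→7700, (C,hash)→10100, (D,hash)→30100, (C,nl_idx)→46900 …(+5); best=5150 via (B,merge)
  {ABCD}: card=2; try (B,nl_idx)→1942, (C,nl_idx)→2122, (D,hash)→2320, (D,merge)→2420, (C,merge)→3920, (B,merge)→4150 …(+8); best=1942 via (B,nl_idx)

1942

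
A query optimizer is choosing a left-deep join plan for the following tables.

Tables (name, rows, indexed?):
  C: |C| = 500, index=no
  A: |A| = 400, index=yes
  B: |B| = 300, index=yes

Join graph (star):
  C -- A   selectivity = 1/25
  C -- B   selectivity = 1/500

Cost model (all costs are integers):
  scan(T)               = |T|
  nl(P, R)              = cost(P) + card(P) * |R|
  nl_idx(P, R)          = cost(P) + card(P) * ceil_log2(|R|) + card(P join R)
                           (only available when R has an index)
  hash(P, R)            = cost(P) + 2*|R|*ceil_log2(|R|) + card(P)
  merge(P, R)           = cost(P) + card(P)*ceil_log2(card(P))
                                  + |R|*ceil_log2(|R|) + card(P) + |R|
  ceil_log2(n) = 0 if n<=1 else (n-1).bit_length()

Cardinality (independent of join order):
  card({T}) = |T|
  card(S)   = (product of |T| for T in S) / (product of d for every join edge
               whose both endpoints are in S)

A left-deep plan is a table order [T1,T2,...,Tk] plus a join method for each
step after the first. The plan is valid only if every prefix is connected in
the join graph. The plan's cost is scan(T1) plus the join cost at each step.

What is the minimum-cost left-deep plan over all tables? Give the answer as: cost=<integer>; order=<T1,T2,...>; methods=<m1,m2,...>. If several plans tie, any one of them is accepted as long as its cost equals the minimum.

Selinger DP (subsets sized 1..n):
  {C}: scan cost=500, card=500
  {A}: scan cost=400, card=400
  {B}: scan cost=300, card=300
  {AC}: card=8000; try (A,hash)→8200, (C,merge)→9400, (A,merge)→9500, (C,hash)→9800, (A,nl_idx)→13000, (C,nl)→200400 …(+1); best=8200 via (A,hash)
  {BC}: card=300; try (B,nl_idx)→5300, (B,hash)→6400, (C,merge)→8300, (B,merge)→8500, (C,hash)→9600, (C,nl)→150300 …(+1); best=5300 via (B,nl_idx)
  {ABC}: card=4800; try (A,merge)→12300, (A,hash)→12800, (A,nl_idx)→12800, (B,hash)→21600, (B,nl_idx)→85000, (B,merge)→123200 …(+2); best=12300 via (A,merge)

cost=12300; order=C,B,A; methods=nl_idx,merge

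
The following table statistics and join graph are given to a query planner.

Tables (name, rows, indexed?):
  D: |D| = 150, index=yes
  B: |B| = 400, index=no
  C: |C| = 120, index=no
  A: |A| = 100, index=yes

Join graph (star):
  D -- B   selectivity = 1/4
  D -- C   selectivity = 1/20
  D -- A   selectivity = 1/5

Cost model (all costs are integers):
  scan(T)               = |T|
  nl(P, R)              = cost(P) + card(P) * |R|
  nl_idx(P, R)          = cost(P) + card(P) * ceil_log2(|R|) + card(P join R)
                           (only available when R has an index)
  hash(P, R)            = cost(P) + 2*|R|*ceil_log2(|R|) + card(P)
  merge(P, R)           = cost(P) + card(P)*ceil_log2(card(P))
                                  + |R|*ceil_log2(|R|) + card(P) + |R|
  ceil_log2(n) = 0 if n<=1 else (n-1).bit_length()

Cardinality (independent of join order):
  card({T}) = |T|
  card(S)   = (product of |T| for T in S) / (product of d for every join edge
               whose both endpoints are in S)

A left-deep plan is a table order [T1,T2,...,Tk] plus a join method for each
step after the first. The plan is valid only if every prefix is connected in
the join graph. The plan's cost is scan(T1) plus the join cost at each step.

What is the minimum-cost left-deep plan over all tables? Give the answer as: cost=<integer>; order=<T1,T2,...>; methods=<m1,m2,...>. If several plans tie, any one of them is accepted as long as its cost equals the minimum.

Selinger DP (subsets sized 1..n):
  {D}: scan cost=150, card=150
  {B}: scan cost=400, card=400
  {C}: scan cost=120, card=120
  {A}: scan cost=100, card=100
  {BD}: card=15000; try (D,hash)→3200, (B,merge)→5500, (D,merge)→5750, (B,hash)→7500, (D,nl_idx)→18600, (B,nl)→60150 …(+1); best=3200 via (D,hash)
  {CD}: card=900; try (D,nl_idx)→1980, (C,hash)→1980, (D,merge)→2430, (C,merge)→2460, (D,hash)→2640, (D,nl)→18120 …(+1); best=1980 via (D,nl_idx)
  {AD}: card=3000; try (A,hash)→1700, (D,merge)→2250, (A,merge)→2300, (D,hash)→2600, (D,nl_idx)→3900, (A,nl_idx)→4200 …(+2); best=1700 via (A,hash)
  {BCD}: card=90000; try (B,hash)→10080, (B,merge)→15880, (C,hash)→19880, (C,merge)→229160, (B,nl)→361980, (C,nl)→1803200; best=10080 via (B,hash)
  {ABD}: card=300000; try (B,hash)→11900, (A,hash)→19600, (B,merge)→44700, (A,merge)→229000, (A,nl_idx)→408200, (B,nl)→1201700 …(+1); best=11900 via (B,hash)
  {ACD}: card=18000; try (A,hash)→4280, (C,hash)→6380, (A,merge)→12680, (A,nl_idx)→26280, (C,merge)→41660, (A,nl)→91980 …(+1); best=4280 via (A,hash)
  {ABCD}: card=1800000; try (B,hash)→29480, (A,hash)→101480, (B,merge)→296280, (C,hash)→313580, (A,merge)→1630880, (A,nl_idx)→2440080 …(+4); best=29480 via (B,hash)

cost=29480; order=C,D,A,B; methods=nl_idx,hash,hash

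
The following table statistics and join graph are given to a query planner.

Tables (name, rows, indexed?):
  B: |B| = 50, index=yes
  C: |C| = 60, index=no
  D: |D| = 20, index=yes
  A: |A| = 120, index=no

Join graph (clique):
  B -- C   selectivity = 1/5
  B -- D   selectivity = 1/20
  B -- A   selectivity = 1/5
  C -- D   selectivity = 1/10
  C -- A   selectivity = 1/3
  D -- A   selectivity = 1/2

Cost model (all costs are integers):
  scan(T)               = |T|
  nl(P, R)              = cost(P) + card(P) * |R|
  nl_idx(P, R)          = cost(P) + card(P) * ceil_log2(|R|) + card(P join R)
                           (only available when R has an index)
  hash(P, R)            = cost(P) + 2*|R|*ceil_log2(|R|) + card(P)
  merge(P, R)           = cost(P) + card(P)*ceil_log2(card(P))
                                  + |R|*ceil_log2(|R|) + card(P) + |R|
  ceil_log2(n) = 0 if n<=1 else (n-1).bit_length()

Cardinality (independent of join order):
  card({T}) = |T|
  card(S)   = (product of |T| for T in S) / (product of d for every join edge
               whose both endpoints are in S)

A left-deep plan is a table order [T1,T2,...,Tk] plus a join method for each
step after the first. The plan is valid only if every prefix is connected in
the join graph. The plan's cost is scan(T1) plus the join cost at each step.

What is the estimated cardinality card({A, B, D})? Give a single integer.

600

Tables in S: A(120), B(50), D(20)
Edges inside S: B-D(d=20), B-A(d=5), D-A(d=2)
numerator = 120 * 50 * 20 = 120000
denominator = 20 * 5 * 2 = 200
card(S) = 120000 / 200 = 600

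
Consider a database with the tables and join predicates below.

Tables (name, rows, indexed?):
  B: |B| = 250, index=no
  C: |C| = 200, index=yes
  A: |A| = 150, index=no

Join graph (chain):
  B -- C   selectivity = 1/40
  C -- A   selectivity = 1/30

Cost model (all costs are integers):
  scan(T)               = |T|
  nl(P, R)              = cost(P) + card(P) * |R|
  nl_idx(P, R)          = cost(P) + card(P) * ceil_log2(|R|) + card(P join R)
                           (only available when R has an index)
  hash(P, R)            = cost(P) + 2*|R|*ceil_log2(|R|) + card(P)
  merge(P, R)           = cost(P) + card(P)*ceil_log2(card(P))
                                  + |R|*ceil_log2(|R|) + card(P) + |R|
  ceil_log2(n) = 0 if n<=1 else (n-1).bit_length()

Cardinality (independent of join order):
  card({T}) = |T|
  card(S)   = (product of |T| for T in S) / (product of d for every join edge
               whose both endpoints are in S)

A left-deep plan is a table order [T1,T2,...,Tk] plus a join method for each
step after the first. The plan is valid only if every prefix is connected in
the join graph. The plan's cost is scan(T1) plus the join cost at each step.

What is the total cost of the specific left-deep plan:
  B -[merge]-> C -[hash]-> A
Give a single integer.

step 1: scan B: cost=250, card=250
step 2: join C via merge
    card(P join C) = 250*200/(40) = 1250
    cost = 250 + 250*8 + 200*8 + 250 + 200 = 4300
step 3: join A via hash
    card(P join A) = 1250*150/(30) = 6250
    cost = 4300 + 2*150*8 + 1250 = 7950

7950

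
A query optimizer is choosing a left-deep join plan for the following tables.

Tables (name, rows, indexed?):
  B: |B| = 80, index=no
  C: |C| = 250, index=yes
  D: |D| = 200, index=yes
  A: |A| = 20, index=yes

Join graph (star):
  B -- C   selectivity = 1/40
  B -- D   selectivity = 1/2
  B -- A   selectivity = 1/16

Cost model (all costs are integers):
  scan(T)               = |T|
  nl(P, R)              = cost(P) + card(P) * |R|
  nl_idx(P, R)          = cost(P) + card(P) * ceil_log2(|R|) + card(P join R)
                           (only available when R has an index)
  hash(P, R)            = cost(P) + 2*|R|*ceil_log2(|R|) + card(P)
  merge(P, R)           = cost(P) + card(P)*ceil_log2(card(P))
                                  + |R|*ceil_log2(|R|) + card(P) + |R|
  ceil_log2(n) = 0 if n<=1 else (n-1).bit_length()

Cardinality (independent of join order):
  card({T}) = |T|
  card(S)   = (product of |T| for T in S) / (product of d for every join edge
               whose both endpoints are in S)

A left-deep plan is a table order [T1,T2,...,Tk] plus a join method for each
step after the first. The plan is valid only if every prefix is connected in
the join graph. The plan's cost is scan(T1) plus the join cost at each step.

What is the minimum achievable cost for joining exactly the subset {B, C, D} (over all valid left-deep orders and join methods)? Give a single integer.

Selinger DP over subsets of {B,C,D}:
  {B}: scan cost=80, card=80
  {C}: scan cost=250, card=250
  {D}: scan cost=200, card=200
  {BC}: card=500; try (C,nl_idx)→1220, (B,hash)→1620, (C,merge)→2970, (B,merge)→3140, (C,hash)→4160, (C,nl)→20080 …(+1); best=1220 via (C,nl_idx)
  {BD}: card=8000; try (B,hash)→1520, (D,merge)→2520, (B,merge)→2640, (D,hash)→3360, (D,nl_idx)→8720, (D,nl)→16080 …(+1); best=1520 via (B,hash)
  {BCD}: card=50000; try (D,hash)→4920, (D,merge)→8020, (C,hash)→13520, (D,nl_idx)→55220, (D,nl)→101220, (C,nl_idx)→115520 …(+2); best=4920 via (D,hash)

4920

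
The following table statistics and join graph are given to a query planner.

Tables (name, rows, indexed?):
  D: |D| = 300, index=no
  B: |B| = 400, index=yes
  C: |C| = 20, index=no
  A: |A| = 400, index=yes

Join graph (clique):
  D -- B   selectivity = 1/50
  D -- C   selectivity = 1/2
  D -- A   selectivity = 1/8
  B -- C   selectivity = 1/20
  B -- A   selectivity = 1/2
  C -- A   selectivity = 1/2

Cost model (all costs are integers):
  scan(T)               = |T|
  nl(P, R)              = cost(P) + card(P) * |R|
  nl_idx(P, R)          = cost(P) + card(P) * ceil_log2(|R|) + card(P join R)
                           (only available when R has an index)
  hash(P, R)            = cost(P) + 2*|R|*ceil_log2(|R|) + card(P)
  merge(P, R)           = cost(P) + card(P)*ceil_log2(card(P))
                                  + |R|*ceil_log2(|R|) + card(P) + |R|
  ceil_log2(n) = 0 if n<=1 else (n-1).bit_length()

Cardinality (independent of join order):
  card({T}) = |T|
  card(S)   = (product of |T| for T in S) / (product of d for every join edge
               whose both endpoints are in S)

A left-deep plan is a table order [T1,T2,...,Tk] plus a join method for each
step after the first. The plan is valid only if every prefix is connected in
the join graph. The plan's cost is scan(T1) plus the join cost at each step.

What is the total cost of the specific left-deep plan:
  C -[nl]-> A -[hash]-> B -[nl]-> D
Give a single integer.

12019220

step 1: scan C: cost=20, card=20
step 2: join A via nl
    card(P join A) = 20*400/(2) = 4000
    cost = 20 + 20*400 = 8020
step 3: join B via hash
    card(P join B) = 4000*400/(20*2) = 40000
    cost = 8020 + 2*400*9 + 4000 = 19220
step 4: join D via nl
    card(P join D) = 40000*300/(50*2*8) = 15000
    cost = 19220 + 40000*300 = 12019220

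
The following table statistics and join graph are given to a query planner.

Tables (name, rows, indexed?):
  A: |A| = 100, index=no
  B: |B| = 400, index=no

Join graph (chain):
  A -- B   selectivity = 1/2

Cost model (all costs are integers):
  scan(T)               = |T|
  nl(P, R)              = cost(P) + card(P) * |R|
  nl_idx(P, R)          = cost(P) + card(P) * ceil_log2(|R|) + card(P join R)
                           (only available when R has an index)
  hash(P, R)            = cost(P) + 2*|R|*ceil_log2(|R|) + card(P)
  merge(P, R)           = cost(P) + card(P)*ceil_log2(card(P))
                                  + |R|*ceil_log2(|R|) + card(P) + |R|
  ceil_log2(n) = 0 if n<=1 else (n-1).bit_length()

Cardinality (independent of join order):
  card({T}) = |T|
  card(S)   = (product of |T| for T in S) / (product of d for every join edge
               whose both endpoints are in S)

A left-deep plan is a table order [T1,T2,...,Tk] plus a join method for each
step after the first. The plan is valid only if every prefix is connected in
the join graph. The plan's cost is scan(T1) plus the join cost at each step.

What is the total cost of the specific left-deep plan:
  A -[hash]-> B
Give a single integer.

step 1: scan A: cost=100, card=100
step 2: join B via hash
    card(P join B) = 100*400/(2) = 20000
    cost = 100 + 2*400*9 + 100 = 7400

7400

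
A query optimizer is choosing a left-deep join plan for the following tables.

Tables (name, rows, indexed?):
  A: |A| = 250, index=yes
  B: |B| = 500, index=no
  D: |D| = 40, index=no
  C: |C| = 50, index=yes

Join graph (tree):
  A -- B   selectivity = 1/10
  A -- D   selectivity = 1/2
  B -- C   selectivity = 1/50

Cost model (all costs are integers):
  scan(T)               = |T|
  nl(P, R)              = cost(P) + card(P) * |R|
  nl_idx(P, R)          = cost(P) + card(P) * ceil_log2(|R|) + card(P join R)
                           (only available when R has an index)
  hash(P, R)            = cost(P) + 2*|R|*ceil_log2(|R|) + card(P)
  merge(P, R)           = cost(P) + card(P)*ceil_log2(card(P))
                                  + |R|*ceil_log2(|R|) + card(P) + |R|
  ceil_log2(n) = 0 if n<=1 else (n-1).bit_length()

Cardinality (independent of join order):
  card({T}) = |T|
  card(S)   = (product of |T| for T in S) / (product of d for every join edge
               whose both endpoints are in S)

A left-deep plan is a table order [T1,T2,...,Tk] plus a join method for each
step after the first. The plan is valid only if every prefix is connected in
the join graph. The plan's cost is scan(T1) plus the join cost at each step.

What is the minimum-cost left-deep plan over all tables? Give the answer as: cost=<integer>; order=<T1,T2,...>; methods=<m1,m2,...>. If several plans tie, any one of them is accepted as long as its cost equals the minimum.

cost=19080; order=B,C,A,D; methods=hash,hash,hash

Selinger DP (subsets sized 1..n):
  {A}: scan cost=250, card=250
  {B}: scan cost=500, card=500
  {D}: scan cost=40, card=40
  {C}: scan cost=50, card=50
  {AB}: card=12500; try (A,hash)→5000, (B,merge)→7500, (A,merge)→7750, (B,hash)→9500, (A,nl_idx)→17000, (B,nl)→125250 …(+1); best=5000 via (A,hash)
  {AD}: card=5000; try (D,hash)→980, (A,merge)→2570, (D,merge)→2780, (A,hash)→4080, (A,nl_idx)→5360, (A,nl)→10040 …(+1); best=980 via (D,hash)
  {BC}: card=500; try (C,hash)→1600, (C,nl_idx)→4000, (B,merge)→5400, (C,merge)→5850, (B,hash)→9100, (B,nl)→25050 …(+1); best=1600 via (C,hash)
  {ABD}: card=250000; try (B,hash)→14980, (D,hash)→17980, (B,merge)→75980, (D,merge)→192780, (D,nl)→505000, (B,nl)→2500980; best=14980 via (B,hash)
  {ABC}: card=12500; try (A,hash)→6100, (A,merge)→8850, (C,hash)→18100, (A,nl_idx)→18100, (C,nl_idx)→92500, (A,nl)→126600 …(+2); best=6100 via (A,hash)
  {ABCD}: card=250000; try (D,hash)→19080, (D,merge)→193880, (C,hash)→265580, (D,nl)→506100, (C,nl_idx)→1764980, (C,merge)→4765330 …(+1); best=19080 via (D,hash)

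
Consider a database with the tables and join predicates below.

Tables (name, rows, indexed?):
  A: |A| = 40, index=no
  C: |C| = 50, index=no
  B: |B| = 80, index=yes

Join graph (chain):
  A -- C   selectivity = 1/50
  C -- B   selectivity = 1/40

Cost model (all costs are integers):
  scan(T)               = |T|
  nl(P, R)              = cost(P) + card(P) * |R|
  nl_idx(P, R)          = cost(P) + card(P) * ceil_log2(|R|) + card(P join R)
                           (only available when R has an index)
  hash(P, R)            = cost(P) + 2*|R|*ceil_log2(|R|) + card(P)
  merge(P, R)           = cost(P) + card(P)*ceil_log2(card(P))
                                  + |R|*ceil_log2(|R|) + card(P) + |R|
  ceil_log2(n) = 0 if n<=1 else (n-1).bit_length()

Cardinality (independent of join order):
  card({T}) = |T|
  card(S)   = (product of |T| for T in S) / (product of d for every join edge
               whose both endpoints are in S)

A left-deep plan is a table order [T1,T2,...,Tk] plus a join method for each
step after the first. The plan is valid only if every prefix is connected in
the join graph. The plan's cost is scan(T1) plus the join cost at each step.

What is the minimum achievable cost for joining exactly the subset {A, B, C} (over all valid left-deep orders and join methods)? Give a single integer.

940

Selinger DP over subsets of {A,B,C}:
  {A}: scan cost=40, card=40
  {C}: scan cost=50, card=50
  {B}: scan cost=80, card=80
  {AC}: card=40; try (A,hash)→580, (C,merge)→670, (C,hash)→680, (A,merge)→680, (C,nl)→2040, (A,nl)→2050; best=580 via (A,hash)
  {BC}: card=100; try (B,nl_idx)→500, (C,hash)→760, (B,merge)→1040, (C,merge)→1070, (B,hash)→1220, (B,nl)→4050 …(+1); best=500 via (B,nl_idx)
  {ABC}: card=80; try (B,nl_idx)→940, (A,hash)→1080, (B,merge)→1500, (A,merge)→1580, (B,hash)→1740, (B,nl)→3780 …(+1); best=940 via (B,nl_idx)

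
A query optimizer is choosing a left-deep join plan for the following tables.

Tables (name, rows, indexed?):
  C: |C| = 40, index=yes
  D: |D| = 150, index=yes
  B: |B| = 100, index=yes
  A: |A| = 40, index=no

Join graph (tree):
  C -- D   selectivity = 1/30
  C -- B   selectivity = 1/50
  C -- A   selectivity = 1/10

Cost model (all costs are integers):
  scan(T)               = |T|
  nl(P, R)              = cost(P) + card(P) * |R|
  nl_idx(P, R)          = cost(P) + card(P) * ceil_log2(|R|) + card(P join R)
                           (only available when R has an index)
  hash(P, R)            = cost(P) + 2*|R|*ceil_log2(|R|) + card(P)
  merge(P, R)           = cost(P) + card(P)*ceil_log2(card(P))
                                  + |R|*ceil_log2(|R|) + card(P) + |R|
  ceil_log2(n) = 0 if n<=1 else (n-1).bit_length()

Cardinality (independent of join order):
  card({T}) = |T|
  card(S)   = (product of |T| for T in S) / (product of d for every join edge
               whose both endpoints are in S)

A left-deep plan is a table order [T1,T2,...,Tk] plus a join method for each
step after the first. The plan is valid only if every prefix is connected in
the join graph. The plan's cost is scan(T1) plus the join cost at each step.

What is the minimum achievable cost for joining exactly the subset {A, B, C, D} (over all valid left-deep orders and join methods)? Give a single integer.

2320

Selinger DP over subsets of {A,B,C,D}:
  {C}: scan cost=40, card=40
  {D}: scan cost=150, card=150
  {B}: scan cost=100, card=100
  {A}: scan cost=40, card=40
  {CD}: card=200; try (D,nl_idx)→560, (C,hash)→780, (C,nl_idx)→1250, (D,merge)→1670, (C,merge)→1780, (D,hash)→2480 …(+2); best=560 via (D,nl_idx)
  {BC}: card=80; try (B,nl_idx)→400, (C,hash)→680, (C,nl_idx)→780, (B,merge)→1120, (C,merge)→1180, (B,hash)→1480 …(+2); best=400 via (B,nl_idx)
  {AC}: card=160; try (C,nl_idx)→440, (C,hash)→560, (A,hash)→560, (C,merge)→600, (A,merge)→600, (C,nl)→1640 …(+1); best=440 via (C,nl_idx)
  {BCD}: card=400; try (D,nl_idx)→1440, (B,hash)→2160, (B,nl_idx)→2360, (D,merge)→2390, (D,hash)→2880, (B,merge)→3160 …(+2); best=1440 via (D,nl_idx)
  {ACD}: card=800; try (A,hash)→1240, (D,nl_idx)→2520, (A,merge)→2640, (D,hash)→3000, (D,merge)→3230, (A,nl)→8560 …(+1); best=1240 via (A,hash)
  {ABC}: card=320; try (A,hash)→960, (A,merge)→1320, (B,nl_idx)→1880, (B,hash)→2000, (B,merge)→2680, (A,nl)→3600 …(+1); best=960 via (A,hash)
  {ABCD}: card=1600; try (A,hash)→2320, (B,hash)→3440, (D,hash)→3680, (D,nl_idx)→5120, (D,merge)→5510, (A,merge)→5720 …(+5); best=2320 via (A,hash)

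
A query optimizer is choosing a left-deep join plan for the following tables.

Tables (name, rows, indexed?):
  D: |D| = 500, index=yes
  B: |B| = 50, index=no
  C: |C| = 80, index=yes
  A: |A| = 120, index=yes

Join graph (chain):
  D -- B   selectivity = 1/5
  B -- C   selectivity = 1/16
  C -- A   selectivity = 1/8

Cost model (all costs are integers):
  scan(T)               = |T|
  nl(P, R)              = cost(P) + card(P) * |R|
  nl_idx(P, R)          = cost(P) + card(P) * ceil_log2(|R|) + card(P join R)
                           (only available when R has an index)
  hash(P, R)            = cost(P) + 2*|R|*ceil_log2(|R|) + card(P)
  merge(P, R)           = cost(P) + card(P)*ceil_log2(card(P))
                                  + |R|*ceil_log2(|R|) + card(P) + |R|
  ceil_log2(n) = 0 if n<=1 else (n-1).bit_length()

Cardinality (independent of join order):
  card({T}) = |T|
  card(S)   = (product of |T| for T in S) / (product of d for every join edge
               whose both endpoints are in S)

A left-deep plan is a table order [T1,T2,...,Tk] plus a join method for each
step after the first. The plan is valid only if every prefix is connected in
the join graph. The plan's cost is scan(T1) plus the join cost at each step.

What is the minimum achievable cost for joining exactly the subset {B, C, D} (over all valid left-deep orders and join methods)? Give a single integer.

7720

Selinger DP over subsets of {B,C,D}:
  {D}: scan cost=500, card=500
  {B}: scan cost=50, card=50
  {C}: scan cost=80, card=80
  {BD}: card=5000; try (B,hash)→1600, (D,merge)→5400, (D,nl_idx)→5500, (B,merge)→5850, (D,hash)→9100, (D,nl)→25050 …(+1); best=1600 via (B,hash)
  {BC}: card=250; try (C,nl_idx)→650, (B,hash)→760, (C,merge)→1040, (B,merge)→1070, (C,hash)→1220, (C,nl)→4050 …(+1); best=650 via (C,nl_idx)
  {BCD}: card=25000; try (C,hash)→7720, (D,merge)→7900, (D,hash)→9900, (D,nl_idx)→27900, (C,nl_idx)→61600, (C,merge)→72240 …(+2); best=7720 via (C,hash)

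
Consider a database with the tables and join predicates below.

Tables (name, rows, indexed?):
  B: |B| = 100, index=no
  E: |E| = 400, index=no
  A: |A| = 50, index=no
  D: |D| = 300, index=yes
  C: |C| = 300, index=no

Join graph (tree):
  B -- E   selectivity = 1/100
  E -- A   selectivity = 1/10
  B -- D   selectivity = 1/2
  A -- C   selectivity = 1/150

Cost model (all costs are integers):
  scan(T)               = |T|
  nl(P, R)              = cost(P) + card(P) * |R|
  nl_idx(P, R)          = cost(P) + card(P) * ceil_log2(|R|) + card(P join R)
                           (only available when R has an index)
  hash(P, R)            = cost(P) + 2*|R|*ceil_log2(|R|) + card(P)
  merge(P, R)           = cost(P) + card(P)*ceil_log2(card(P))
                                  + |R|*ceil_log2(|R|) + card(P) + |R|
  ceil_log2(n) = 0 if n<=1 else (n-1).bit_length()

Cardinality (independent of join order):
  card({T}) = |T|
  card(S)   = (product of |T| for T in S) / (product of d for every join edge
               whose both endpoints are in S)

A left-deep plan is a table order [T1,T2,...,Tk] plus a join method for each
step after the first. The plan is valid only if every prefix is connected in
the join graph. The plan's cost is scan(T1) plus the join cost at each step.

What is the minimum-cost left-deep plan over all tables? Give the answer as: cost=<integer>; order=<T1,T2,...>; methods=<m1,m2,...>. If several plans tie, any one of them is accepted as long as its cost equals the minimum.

cost=20000; order=E,B,A,C,D; methods=hash,hash,hash,hash

Selinger DP (subsets sized 1..n):
  {B}: scan cost=100, card=100
  {E}: scan cost=400, card=400
  {A}: scan cost=50, card=50
  {D}: scan cost=300, card=300
  {C}: scan cost=300, card=300
  {BE}: card=400; try (B,hash)→2200, (E,merge)→4900, (B,merge)→5200, (E,hash)→7400, (E,nl)→40100, (B,nl)→40400; best=2200 via (B,hash)
  {BD}: card=15000; try (B,hash)→2000, (D,merge)→3900, (B,merge)→4100, (D,hash)→5600, (D,nl_idx)→16000, (D,nl)→30100 …(+1); best=2000 via (B,hash)
  {AE}: card=2000; try (A,hash)→1400, (E,merge)→4400, (A,merge)→4750, (E,hash)→7300, (E,nl)→20050, (A,nl)→20400; best=1400 via (A,hash)
  {AC}: card=100; try (A,hash)→1200, (C,merge)→3400, (A,merge)→3650, (C,hash)→5500, (C,nl)→15050, (A,nl)→15300; best=1200 via (A,hash)
  {ABE}: card=2000; try (A,hash)→3200, (B,hash)→4800, (A,merge)→6550, (A,nl)→22200, (B,merge)→26200, (B,nl)→201400; best=3200 via (A,hash)
  {BDE}: card=60000; try (D,hash)→8000, (D,merge)→9200, (E,hash)→24200, (D,nl_idx)→65800, (D,nl)→122200, (E,merge)→231000 …(+1); best=8000 via (D,hash)
  {ACE}: card=4000; try (E,merge)→6000, (E,hash)→8500, (C,hash)→8800, (C,merge)→28400, (E,nl)→41200, (C,nl)→601400; best=6000 via (E,merge)
  {ABDE}: card=300000; try (D,hash)→10600, (D,merge)→30200, (A,hash)→68600, (D,nl_idx)→321200, (D,nl)→603200, (A,merge)→1028350 …(+1); best=10600 via (D,hash)
  {ABCE}: card=4000; try (C,hash)→10600, (B,hash)→11400, (C,merge)→30200, (B,merge)→58800, (B,nl)→406000, (C,nl)→603200; best=10600 via (C,hash)
  {ABCDE}: card=600000; try (D,hash)→20000, (D,merge)→65600, (C,hash)→316000, (D,nl_idx)→646600, (D,nl)→1210600, (C,merge)→6013600 …(+1); best=20000 via (D,hash)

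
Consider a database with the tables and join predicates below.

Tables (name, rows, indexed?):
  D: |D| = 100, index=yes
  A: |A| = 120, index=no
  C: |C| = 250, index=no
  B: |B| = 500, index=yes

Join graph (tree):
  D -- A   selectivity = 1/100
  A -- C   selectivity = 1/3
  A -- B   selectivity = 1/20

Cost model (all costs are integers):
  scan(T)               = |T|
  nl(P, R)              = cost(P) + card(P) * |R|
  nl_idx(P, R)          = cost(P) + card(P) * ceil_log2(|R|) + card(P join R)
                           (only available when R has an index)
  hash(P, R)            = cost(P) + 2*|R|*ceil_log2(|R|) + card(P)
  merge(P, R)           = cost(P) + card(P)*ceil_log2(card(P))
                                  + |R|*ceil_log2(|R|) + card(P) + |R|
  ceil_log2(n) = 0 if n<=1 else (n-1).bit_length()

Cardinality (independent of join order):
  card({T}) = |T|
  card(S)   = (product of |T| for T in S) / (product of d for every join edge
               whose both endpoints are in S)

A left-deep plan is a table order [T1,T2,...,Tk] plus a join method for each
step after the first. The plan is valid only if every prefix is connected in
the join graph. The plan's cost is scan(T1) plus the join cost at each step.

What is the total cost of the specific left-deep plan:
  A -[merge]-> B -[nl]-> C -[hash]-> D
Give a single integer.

1007480

step 1: scan A: cost=120, card=120
step 2: join B via merge
    card(P join B) = 120*500/(20) = 3000
    cost = 120 + 120*7 + 500*9 + 120 + 500 = 6080
step 3: join C via nl
    card(P join C) = 3000*250/(3) = 250000
    cost = 6080 + 3000*250 = 756080
step 4: join D via hash
    card(P join D) = 250000*100/(100) = 250000
    cost = 756080 + 2*100*7 + 250000 = 1007480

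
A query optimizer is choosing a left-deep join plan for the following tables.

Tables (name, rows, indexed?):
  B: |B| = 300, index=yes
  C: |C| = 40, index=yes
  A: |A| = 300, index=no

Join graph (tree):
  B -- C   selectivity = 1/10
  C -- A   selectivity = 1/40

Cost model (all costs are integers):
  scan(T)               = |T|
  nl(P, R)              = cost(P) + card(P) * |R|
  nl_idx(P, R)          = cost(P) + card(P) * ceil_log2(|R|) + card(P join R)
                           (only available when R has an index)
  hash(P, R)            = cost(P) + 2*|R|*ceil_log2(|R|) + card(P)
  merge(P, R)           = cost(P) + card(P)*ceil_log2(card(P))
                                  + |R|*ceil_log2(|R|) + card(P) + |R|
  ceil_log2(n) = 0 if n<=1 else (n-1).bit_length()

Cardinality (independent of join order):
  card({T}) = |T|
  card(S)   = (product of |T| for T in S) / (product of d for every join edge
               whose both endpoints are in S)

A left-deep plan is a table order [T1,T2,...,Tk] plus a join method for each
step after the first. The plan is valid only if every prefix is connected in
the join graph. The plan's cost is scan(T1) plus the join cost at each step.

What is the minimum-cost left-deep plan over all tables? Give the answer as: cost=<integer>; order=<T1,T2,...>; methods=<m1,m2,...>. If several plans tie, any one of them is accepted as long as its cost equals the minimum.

Selinger DP (subsets sized 1..n):
  {B}: scan cost=300, card=300
  {C}: scan cost=40, card=40
  {A}: scan cost=300, card=300
  {BC}: card=1200; try (C,hash)→1080, (B,nl_idx)→1600, (C,nl_idx)→3300, (B,merge)→3320, (C,merge)→3580, (B,hash)→5480 …(+2); best=1080 via (C,hash)
  {AC}: card=300; try (C,hash)→1080, (C,nl_idx)→2400, (A,merge)→3320, (C,merge)→3580, (A,hash)→5480, (A,nl)→12040 …(+1); best=1080 via (C,hash)
  {ABC}: card=9000; try (B,hash)→6780, (B,merge)→7080, (A,hash)→7680, (B,nl_idx)→12780, (A,merge)→18480, (B,nl)→91080 …(+1); best=6780 via (B,hash)

cost=6780; order=A,C,B; methods=hash,hash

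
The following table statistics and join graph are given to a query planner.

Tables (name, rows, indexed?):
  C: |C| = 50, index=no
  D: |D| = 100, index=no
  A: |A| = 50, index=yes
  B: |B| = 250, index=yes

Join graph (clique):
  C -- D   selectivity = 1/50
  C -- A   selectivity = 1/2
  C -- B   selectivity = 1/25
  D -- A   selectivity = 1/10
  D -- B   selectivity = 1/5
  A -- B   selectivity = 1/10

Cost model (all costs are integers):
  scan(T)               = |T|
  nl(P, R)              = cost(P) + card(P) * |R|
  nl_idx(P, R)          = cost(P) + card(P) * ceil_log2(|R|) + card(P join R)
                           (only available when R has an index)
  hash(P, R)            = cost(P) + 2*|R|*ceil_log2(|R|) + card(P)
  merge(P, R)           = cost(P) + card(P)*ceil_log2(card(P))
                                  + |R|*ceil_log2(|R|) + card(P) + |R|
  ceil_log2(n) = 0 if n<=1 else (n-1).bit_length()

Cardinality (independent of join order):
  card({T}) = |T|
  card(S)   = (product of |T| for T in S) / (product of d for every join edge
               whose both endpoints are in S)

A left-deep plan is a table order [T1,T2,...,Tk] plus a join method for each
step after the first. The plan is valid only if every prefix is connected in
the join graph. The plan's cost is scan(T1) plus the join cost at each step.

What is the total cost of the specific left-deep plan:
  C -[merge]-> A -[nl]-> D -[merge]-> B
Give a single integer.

step 1: scan C: cost=50, card=50
step 2: join A via merge
    card(P join A) = 50*50/(2) = 1250
    cost = 50 + 50*6 + 50*6 + 50 + 50 = 750
step 3: join D via nl
    card(P join D) = 1250*100/(50*10) = 250
    cost = 750 + 1250*100 = 125750
step 4: join B via merge
    card(P join B) = 250*250/(25*5*10) = 50
    cost = 125750 + 250*8 + 250*8 + 250 + 250 = 130250

130250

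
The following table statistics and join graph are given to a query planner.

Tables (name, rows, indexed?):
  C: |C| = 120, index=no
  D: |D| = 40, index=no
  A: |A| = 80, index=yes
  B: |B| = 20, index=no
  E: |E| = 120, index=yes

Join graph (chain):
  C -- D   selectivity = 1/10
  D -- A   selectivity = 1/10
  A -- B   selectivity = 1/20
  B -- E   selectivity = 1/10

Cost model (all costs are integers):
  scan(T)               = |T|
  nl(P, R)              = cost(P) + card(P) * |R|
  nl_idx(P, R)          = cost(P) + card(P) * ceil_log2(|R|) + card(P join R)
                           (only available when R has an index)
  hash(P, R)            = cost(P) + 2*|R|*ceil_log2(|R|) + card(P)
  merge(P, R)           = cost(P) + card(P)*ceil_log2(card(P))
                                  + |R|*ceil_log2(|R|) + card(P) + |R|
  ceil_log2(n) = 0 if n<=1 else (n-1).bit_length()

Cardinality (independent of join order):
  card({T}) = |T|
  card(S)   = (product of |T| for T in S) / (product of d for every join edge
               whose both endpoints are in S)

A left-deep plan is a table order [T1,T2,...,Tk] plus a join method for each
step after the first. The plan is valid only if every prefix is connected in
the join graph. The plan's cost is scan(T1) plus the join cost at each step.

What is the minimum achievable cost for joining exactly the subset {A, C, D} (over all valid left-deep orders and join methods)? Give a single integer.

Selinger DP over subsets of {A,C,D}:
  {C}: scan cost=120, card=120
  {D}: scan cost=40, card=40
  {A}: scan cost=80, card=80
  {CD}: card=480; try (D,hash)→720, (C,merge)→1280, (D,merge)→1360, (C,hash)→1760, (C,nl)→4840, (D,nl)→4920; best=720 via (D,hash)
  {AD}: card=320; try (D,hash)→640, (A,nl_idx)→640, (A,merge)→960, (D,merge)→1000, (A,hash)→1200, (A,nl)→3240 …(+1); best=640 via (D,hash)
  {ACD}: card=3840; try (A,hash)→2320, (C,hash)→2640, (C,merge)→4800, (A,merge)→6160, (A,nl_idx)→7920, (C,nl)→39040 …(+1); best=2320 via (A,hash)

2320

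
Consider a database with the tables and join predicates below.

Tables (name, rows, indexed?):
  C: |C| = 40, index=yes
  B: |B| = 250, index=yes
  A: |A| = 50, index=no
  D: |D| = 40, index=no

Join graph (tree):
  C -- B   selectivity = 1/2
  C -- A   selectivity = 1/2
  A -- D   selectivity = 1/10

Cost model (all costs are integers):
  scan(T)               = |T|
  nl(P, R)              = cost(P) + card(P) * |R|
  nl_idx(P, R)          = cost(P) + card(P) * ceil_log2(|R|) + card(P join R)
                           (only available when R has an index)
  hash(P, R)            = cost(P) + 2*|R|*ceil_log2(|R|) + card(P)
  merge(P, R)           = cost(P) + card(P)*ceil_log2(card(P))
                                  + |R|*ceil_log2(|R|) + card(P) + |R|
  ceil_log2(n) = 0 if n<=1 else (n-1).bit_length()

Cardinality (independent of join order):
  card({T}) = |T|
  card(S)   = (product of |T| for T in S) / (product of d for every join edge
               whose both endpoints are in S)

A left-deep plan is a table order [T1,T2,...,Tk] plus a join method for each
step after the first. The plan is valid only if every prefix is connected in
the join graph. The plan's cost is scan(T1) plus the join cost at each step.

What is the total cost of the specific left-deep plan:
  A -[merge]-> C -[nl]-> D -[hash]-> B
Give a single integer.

step 1: scan A: cost=50, card=50
step 2: join C via merge
    card(P join C) = 50*40/(2) = 1000
    cost = 50 + 50*6 + 40*6 + 50 + 40 = 680
step 3: join D via nl
    card(P join D) = 1000*40/(10) = 4000
    cost = 680 + 1000*40 = 40680
step 4: join B via hash
    card(P join B) = 4000*250/(2) = 500000
    cost = 40680 + 2*250*8 + 4000 = 48680

48680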